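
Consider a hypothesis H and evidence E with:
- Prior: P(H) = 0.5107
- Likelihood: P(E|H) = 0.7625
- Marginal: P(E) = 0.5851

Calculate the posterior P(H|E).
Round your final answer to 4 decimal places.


Using Bayes' theorem:

P(H|E) = P(E|H) × P(H) / P(E)
       = 0.7625 × 0.5107 / 0.5851
       = 0.38940875 / 0.5851
       = 0.6655

The evidence strengthens our belief in H.
Prior: 0.5107 → Posterior: 0.6655


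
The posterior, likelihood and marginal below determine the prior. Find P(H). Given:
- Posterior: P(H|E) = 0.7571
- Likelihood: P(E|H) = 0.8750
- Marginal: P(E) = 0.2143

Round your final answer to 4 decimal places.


From Bayes' theorem: P(H|E) = P(E|H) × P(H) / P(E)

Rearranging for P(H):
P(H) = P(H|E) × P(E) / P(E|H)
     = 0.7571 × 0.2143 / 0.8750
     = 0.16224653 / 0.8750
     = 0.1854


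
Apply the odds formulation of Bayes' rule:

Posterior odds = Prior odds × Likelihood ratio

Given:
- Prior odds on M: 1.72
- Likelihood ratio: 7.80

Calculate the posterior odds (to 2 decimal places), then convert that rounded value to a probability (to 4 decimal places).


Step 1: Calculate posterior odds
Posterior odds = Prior odds × LR
               = 1.72 × 7.80
               = 13.42

Step 2: Convert to probability
P(M|E) = Posterior odds / (1 + Posterior odds)
       = 13.42 / (1 + 13.42)
       = 13.42 / 14.42
       = 0.9307

The evidence increased P(M) from 0.6324 to 0.9307.


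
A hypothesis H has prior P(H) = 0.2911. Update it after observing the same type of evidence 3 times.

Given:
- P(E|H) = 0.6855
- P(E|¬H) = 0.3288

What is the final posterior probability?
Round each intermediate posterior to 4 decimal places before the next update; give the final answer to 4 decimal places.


Sequential Bayesian updating:

Initial prior: P(H) = 0.2911

Update 1:
  P(E) = 0.6855 × 0.2911 + 0.3288 × 0.7089 = 0.19954905 + 0.23308632 = 0.43263537
  P(H|E) = 0.19954905 / 0.43263537 = 0.4612

Update 2:
  P(E) = 0.6855 × 0.4612 + 0.3288 × 0.5388 = 0.31615260 + 0.17715744 = 0.49331004
  P(H|E) = 0.31615260 / 0.49331004 = 0.6409

Update 3:
  P(E) = 0.6855 × 0.6409 + 0.3288 × 0.3591 = 0.43933695 + 0.11807208 = 0.55740903
  P(H|E) = 0.43933695 / 0.55740903 = 0.7882

Final posterior: 0.7882


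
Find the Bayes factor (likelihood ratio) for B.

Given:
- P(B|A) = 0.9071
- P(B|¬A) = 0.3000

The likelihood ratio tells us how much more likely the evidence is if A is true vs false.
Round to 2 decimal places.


Likelihood Ratio (LR) = P(B|A) / P(B|¬A)

LR = 0.9071 / 0.3000
   = 3.02

The evidence is 3.02 times more likely if A is true than if A is false.
Since LR > 1, the evidence supports A over ¬A.


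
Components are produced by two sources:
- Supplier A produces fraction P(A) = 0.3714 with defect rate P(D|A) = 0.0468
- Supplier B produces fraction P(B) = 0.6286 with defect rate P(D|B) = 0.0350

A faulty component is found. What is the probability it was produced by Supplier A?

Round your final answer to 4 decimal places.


Let A = from Supplier A, D = faulty

Given:
- P(A) = 0.3714, P(B) = 0.6286
- P(D|A) = 0.0468, P(D|B) = 0.0350

Step 1: Find P(D)
P(D) = P(D|A)P(A) + P(D|B)P(B)
     = 0.0468 × 0.3714 + 0.0350 × 0.6286
     = 0.01738152 + 0.02200100
     = 0.03938252

Step 2: Apply Bayes' theorem
P(A|D) = P(D|A)P(A) / P(D)
       = 0.01738152 / 0.03938252
       = 0.4414


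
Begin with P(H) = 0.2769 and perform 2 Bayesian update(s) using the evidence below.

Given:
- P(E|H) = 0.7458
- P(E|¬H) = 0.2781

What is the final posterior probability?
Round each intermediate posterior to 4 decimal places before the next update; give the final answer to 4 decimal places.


Sequential Bayesian updating:

Initial prior: P(H) = 0.2769

Update 1:
  P(E) = 0.7458 × 0.2769 + 0.2781 × 0.7231 = 0.20651202 + 0.20109411 = 0.40760613
  P(H|E) = 0.20651202 / 0.40760613 = 0.5066

Update 2:
  P(E) = 0.7458 × 0.5066 + 0.2781 × 0.4934 = 0.37782228 + 0.13721454 = 0.51503682
  P(H|E) = 0.37782228 / 0.51503682 = 0.7336

Final posterior: 0.7336


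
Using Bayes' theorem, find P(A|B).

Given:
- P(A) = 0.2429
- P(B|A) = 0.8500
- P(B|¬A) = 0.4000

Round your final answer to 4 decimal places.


Bayes' theorem: P(A|B) = P(B|A) × P(A) / P(B)

Step 1: Calculate P(B) using law of total probability
P(B) = P(B|A)P(A) + P(B|¬A)P(¬A)
     = 0.8500 × 0.2429 + 0.4000 × 0.7571
     = 0.20646500 + 0.30284000
     = 0.50930500

Step 2: Apply Bayes' theorem
P(A|B) = P(B|A) × P(A) / P(B)
       = 0.20646500 / 0.50930500
       = 0.4054


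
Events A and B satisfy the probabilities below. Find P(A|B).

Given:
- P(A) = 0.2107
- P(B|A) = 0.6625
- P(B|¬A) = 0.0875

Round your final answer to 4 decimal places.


Bayes' theorem: P(A|B) = P(B|A) × P(A) / P(B)

Step 1: Calculate P(B) using law of total probability
P(B) = P(B|A)P(A) + P(B|¬A)P(¬A)
     = 0.6625 × 0.2107 + 0.0875 × 0.7893
     = 0.13958875 + 0.06906375
     = 0.20865250

Step 2: Apply Bayes' theorem
P(A|B) = P(B|A) × P(A) / P(B)
       = 0.13958875 / 0.20865250
       = 0.6690


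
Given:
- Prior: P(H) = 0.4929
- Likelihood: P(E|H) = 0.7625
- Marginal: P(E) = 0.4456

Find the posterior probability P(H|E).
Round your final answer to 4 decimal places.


Using Bayes' theorem:

P(H|E) = P(E|H) × P(H) / P(E)
       = 0.7625 × 0.4929 / 0.4456
       = 0.37583625 / 0.4456
       = 0.8434

The evidence strengthens our belief in H.
Prior: 0.4929 → Posterior: 0.8434


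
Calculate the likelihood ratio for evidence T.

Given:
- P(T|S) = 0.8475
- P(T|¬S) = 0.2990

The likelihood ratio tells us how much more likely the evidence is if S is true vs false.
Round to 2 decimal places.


Likelihood Ratio (LR) = P(T|S) / P(T|¬S)

LR = 0.8475 / 0.2990
   = 2.83

The evidence is 2.83 times more likely if S is true than if S is false.
Because LR exceeds 1, T is evidence for S.


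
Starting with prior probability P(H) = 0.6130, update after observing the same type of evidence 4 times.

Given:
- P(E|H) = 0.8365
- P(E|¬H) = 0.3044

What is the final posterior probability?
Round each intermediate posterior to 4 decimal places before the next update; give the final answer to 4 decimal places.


Sequential Bayesian updating:

Initial prior: P(H) = 0.6130

Update 1:
  P(E) = 0.8365 × 0.6130 + 0.3044 × 0.3870 = 0.51277450 + 0.11780280 = 0.63057730
  P(H|E) = 0.51277450 / 0.63057730 = 0.8132

Update 2:
  P(E) = 0.8365 × 0.8132 + 0.3044 × 0.1868 = 0.68024180 + 0.05686192 = 0.73710372
  P(H|E) = 0.68024180 / 0.73710372 = 0.9229

Update 3:
  P(E) = 0.8365 × 0.9229 + 0.3044 × 0.0771 = 0.77200585 + 0.02346924 = 0.79547509
  P(H|E) = 0.77200585 / 0.79547509 = 0.9705

Update 4:
  P(E) = 0.8365 × 0.9705 + 0.3044 × 0.0295 = 0.81182325 + 0.00897980 = 0.82080305
  P(H|E) = 0.81182325 / 0.82080305 = 0.9891

Final posterior: 0.9891


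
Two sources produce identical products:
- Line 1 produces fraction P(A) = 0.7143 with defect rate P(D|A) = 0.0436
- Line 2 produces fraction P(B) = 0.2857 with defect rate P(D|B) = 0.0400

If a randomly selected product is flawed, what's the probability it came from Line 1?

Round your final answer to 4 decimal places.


Let A = from Line 1, D = flawed

Given:
- P(A) = 0.7143, P(B) = 0.2857
- P(D|A) = 0.0436, P(D|B) = 0.0400

Step 1: Find P(D)
P(D) = P(D|A)P(A) + P(D|B)P(B)
     = 0.0436 × 0.7143 + 0.0400 × 0.2857
     = 0.03114348 + 0.01142800
     = 0.04257148

Step 2: Apply Bayes' theorem
P(A|D) = P(D|A)P(A) / P(D)
       = 0.03114348 / 0.04257148
       = 0.7316


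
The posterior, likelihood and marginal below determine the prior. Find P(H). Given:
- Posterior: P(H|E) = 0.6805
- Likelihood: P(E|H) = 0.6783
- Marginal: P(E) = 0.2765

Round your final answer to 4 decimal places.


From Bayes' theorem: P(H|E) = P(E|H) × P(H) / P(E)

Rearranging for P(H):
P(H) = P(H|E) × P(E) / P(E|H)
     = 0.6805 × 0.2765 / 0.6783
     = 0.18815825 / 0.6783
     = 0.2774


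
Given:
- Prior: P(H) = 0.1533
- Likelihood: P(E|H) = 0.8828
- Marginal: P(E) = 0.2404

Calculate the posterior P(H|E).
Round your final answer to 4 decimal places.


Using Bayes' theorem:

P(H|E) = P(E|H) × P(H) / P(E)
       = 0.8828 × 0.1533 / 0.2404
       = 0.13533324 / 0.2404
       = 0.5630

The evidence strengthens our belief in H.
Prior: 0.1533 → Posterior: 0.5630


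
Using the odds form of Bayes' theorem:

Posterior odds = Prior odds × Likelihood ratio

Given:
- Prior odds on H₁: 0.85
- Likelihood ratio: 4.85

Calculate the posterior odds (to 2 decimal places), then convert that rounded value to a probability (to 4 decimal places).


Step 1: Calculate posterior odds
Posterior odds = Prior odds × LR
               = 0.85 × 4.85
               = 4.12

Step 2: Convert to probability
P(H₁|E) = Posterior odds / (1 + Posterior odds)
       = 4.12 / (1 + 4.12)
       = 4.12 / 5.12
       = 0.8047

The evidence increased P(H₁) from 0.4595 to 0.8047.


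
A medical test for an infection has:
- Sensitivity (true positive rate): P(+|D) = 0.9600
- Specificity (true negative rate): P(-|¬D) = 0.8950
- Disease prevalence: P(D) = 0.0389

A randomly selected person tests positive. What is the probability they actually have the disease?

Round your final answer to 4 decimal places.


Let D = has disease, + = positive test

Given:
- P(D) = 0.0389 (prevalence)
- P(+|D) = 0.9600 (sensitivity)
- P(-|¬D) = 0.8950 (specificity)
- P(+|¬D) = 0.1050 (false positive rate = 1 - specificity)

Step 1: Find P(+)
P(+) = P(+|D)P(D) + P(+|¬D)P(¬D)
     = 0.9600 × 0.0389 + 0.1050 × 0.9611
     = 0.03734400 + 0.10091550
     = 0.13825950

Step 2: Apply Bayes' theorem for P(D|+)
P(D|+) = P(+|D)P(D) / P(+)
       = 0.03734400 / 0.13825950
       = 0.2701


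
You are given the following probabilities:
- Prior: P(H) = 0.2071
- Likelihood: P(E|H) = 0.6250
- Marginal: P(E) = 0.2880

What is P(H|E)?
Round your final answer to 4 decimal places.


Using Bayes' theorem:

P(H|E) = P(E|H) × P(H) / P(E)
       = 0.6250 × 0.2071 / 0.2880
       = 0.12943750 / 0.2880
       = 0.4494

The evidence strengthens our belief in H.
Prior: 0.2071 → Posterior: 0.4494


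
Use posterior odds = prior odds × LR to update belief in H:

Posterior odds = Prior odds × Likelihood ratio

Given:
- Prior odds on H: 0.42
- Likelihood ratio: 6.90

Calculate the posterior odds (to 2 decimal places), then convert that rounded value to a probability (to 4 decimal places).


Step 1: Calculate posterior odds
Posterior odds = Prior odds × LR
               = 0.42 × 6.90
               = 2.90

Step 2: Convert to probability
P(H|E) = Posterior odds / (1 + Posterior odds)
       = 2.90 / (1 + 2.90)
       = 2.90 / 3.90
       = 0.7436

The evidence increased P(H) from 0.2958 to 0.7436.


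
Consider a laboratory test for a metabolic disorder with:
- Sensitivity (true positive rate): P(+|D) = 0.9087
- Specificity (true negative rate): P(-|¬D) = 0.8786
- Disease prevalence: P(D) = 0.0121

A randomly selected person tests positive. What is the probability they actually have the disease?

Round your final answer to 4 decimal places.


Let D = has disease, + = positive test

Given:
- P(D) = 0.0121 (prevalence)
- P(+|D) = 0.9087 (sensitivity)
- P(-|¬D) = 0.8786 (specificity)
- P(+|¬D) = 0.1214 (false positive rate = 1 - specificity)

Step 1: Find P(+)
P(+) = P(+|D)P(D) + P(+|¬D)P(¬D)
     = 0.9087 × 0.0121 + 0.1214 × 0.9879
     = 0.01099527 + 0.11993106
     = 0.13092633

Step 2: Apply Bayes' theorem for P(D|+)
P(D|+) = P(+|D)P(D) / P(+)
       = 0.01099527 / 0.13092633
       = 0.0840


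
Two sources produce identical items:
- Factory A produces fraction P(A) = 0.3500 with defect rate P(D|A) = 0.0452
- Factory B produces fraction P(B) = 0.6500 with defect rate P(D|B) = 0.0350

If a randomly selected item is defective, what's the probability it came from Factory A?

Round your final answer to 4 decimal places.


Let A = from Factory A, D = defective

Given:
- P(A) = 0.3500, P(B) = 0.6500
- P(D|A) = 0.0452, P(D|B) = 0.0350

Step 1: Find P(D)
P(D) = P(D|A)P(A) + P(D|B)P(B)
     = 0.0452 × 0.3500 + 0.0350 × 0.6500
     = 0.01582000 + 0.02275000
     = 0.03857000

Step 2: Apply Bayes' theorem
P(A|D) = P(D|A)P(A) / P(D)
       = 0.01582000 / 0.03857000
       = 0.4102


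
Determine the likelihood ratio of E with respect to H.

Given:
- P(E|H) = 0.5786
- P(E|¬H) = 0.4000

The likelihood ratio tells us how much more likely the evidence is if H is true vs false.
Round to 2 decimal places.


Likelihood Ratio (LR) = P(E|H) / P(E|¬H)

LR = 0.5786 / 0.4000
   = 1.45

The evidence is 1.45 times more likely if H is true than if H is false.
Since LR > 1, the evidence supports H over ¬H.


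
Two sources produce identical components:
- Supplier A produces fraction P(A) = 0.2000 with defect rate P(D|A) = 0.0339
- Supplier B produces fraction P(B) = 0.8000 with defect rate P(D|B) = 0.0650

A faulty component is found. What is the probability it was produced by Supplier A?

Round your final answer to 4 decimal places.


Let A = from Supplier A, D = faulty

Given:
- P(A) = 0.2000, P(B) = 0.8000
- P(D|A) = 0.0339, P(D|B) = 0.0650

Step 1: Find P(D)
P(D) = P(D|A)P(A) + P(D|B)P(B)
     = 0.0339 × 0.2000 + 0.0650 × 0.8000
     = 0.00678000 + 0.05200000
     = 0.05878000

Step 2: Apply Bayes' theorem
P(A|D) = P(D|A)P(A) / P(D)
       = 0.00678000 / 0.05878000
       = 0.1153


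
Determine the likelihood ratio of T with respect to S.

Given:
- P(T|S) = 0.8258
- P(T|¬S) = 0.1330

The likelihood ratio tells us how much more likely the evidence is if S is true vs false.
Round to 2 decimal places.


Likelihood Ratio (LR) = P(T|S) / P(T|¬S)

LR = 0.8258 / 0.1330
   = 6.21

The evidence is 6.21 times more likely if S is true than if S is false.
LR > 1, so observing T raises the odds in favor of S.


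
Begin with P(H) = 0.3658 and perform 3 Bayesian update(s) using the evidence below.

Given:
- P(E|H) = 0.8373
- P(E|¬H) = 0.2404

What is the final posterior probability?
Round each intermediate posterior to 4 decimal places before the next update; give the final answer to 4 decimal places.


Sequential Bayesian updating:

Initial prior: P(H) = 0.3658

Update 1:
  P(E) = 0.8373 × 0.3658 + 0.2404 × 0.6342 = 0.30628434 + 0.15246168 = 0.45874602
  P(H|E) = 0.30628434 / 0.45874602 = 0.6677

Update 2:
  P(E) = 0.8373 × 0.6677 + 0.2404 × 0.3323 = 0.55906521 + 0.07988492 = 0.63895013
  P(H|E) = 0.55906521 / 0.63895013 = 0.8750

Update 3:
  P(E) = 0.8373 × 0.8750 + 0.2404 × 0.1250 = 0.73263750 + 0.03005000 = 0.76268750
  P(H|E) = 0.73263750 / 0.76268750 = 0.9606

Final posterior: 0.9606


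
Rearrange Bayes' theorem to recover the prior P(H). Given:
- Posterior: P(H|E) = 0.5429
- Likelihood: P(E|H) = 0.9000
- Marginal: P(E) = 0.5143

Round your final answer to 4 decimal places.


From Bayes' theorem: P(H|E) = P(E|H) × P(H) / P(E)

Rearranging for P(H):
P(H) = P(H|E) × P(E) / P(E|H)
     = 0.5429 × 0.5143 / 0.9000
     = 0.27921347 / 0.9000
     = 0.3102


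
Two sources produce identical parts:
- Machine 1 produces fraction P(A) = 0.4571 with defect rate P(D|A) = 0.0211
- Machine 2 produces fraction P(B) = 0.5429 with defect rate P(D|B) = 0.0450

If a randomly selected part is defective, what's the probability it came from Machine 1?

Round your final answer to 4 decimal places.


Let A = from Machine 1, D = defective

Given:
- P(A) = 0.4571, P(B) = 0.5429
- P(D|A) = 0.0211, P(D|B) = 0.0450

Step 1: Find P(D)
P(D) = P(D|A)P(A) + P(D|B)P(B)
     = 0.0211 × 0.4571 + 0.0450 × 0.5429
     = 0.00964481 + 0.02443050
     = 0.03407531

Step 2: Apply Bayes' theorem
P(A|D) = P(D|A)P(A) / P(D)
       = 0.00964481 / 0.03407531
       = 0.2830


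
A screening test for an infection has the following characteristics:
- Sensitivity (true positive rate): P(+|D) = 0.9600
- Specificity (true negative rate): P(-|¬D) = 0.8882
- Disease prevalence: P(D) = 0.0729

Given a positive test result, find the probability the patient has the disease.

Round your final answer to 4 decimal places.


Let D = has disease, + = positive test

Given:
- P(D) = 0.0729 (prevalence)
- P(+|D) = 0.9600 (sensitivity)
- P(-|¬D) = 0.8882 (specificity)
- P(+|¬D) = 0.1118 (false positive rate = 1 - specificity)

Step 1: Find P(+)
P(+) = P(+|D)P(D) + P(+|¬D)P(¬D)
     = 0.9600 × 0.0729 + 0.1118 × 0.9271
     = 0.06998400 + 0.10364978
     = 0.17363378

Step 2: Apply Bayes' theorem for P(D|+)
P(D|+) = P(+|D)P(D) / P(+)
       = 0.06998400 / 0.17363378
       = 0.4031


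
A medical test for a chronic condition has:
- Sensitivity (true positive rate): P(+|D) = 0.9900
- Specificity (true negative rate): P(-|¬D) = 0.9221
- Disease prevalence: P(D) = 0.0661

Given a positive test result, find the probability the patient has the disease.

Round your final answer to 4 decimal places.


Let D = has disease, + = positive test

Given:
- P(D) = 0.0661 (prevalence)
- P(+|D) = 0.9900 (sensitivity)
- P(-|¬D) = 0.9221 (specificity)
- P(+|¬D) = 0.0779 (false positive rate = 1 - specificity)

Step 1: Find P(+)
P(+) = P(+|D)P(D) + P(+|¬D)P(¬D)
     = 0.9900 × 0.0661 + 0.0779 × 0.9339
     = 0.06543900 + 0.07275081
     = 0.13818981

Step 2: Apply Bayes' theorem for P(D|+)
P(D|+) = P(+|D)P(D) / P(+)
       = 0.06543900 / 0.13818981
       = 0.4735


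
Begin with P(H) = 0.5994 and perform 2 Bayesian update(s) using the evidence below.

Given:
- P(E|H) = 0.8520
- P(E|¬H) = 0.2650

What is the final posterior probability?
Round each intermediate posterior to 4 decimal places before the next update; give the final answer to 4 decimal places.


Sequential Bayesian updating:

Initial prior: P(H) = 0.5994

Update 1:
  P(E) = 0.8520 × 0.5994 + 0.2650 × 0.4006 = 0.51068880 + 0.10615900 = 0.61684780
  P(H|E) = 0.51068880 / 0.61684780 = 0.8279

Update 2:
  P(E) = 0.8520 × 0.8279 + 0.2650 × 0.1721 = 0.70537080 + 0.04560650 = 0.75097730
  P(H|E) = 0.70537080 / 0.75097730 = 0.9393

Final posterior: 0.9393


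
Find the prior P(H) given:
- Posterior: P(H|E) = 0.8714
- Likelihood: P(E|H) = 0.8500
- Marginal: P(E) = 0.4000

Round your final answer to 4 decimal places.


From Bayes' theorem: P(H|E) = P(E|H) × P(H) / P(E)

Rearranging for P(H):
P(H) = P(H|E) × P(E) / P(E|H)
     = 0.8714 × 0.4000 / 0.8500
     = 0.34856000 / 0.8500
     = 0.4101


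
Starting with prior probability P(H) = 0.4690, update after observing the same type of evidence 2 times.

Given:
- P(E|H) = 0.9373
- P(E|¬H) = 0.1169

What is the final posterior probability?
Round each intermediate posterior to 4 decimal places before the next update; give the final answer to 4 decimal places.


Sequential Bayesian updating:

Initial prior: P(H) = 0.4690

Update 1:
  P(E) = 0.9373 × 0.4690 + 0.1169 × 0.5310 = 0.43959370 + 0.06207390 = 0.50166760
  P(H|E) = 0.43959370 / 0.50166760 = 0.8763

Update 2:
  P(E) = 0.9373 × 0.8763 + 0.1169 × 0.1237 = 0.82135599 + 0.01446053 = 0.83581652
  P(H|E) = 0.82135599 / 0.83581652 = 0.9827

Final posterior: 0.9827


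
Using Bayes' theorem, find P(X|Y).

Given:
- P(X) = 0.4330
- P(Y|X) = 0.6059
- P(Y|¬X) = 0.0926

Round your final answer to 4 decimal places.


Bayes' theorem: P(X|Y) = P(Y|X) × P(X) / P(Y)

Step 1: Calculate P(Y) using law of total probability
P(Y) = P(Y|X)P(X) + P(Y|¬X)P(¬X)
     = 0.6059 × 0.4330 + 0.0926 × 0.5670
     = 0.26235470 + 0.05250420
     = 0.31485890

Step 2: Apply Bayes' theorem
P(X|Y) = P(Y|X) × P(X) / P(Y)
       = 0.26235470 / 0.31485890
       = 0.8332


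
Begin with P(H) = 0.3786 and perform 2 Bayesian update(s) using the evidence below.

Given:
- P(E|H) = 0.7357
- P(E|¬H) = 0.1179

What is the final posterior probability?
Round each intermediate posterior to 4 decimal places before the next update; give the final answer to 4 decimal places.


Sequential Bayesian updating:

Initial prior: P(H) = 0.3786

Update 1:
  P(E) = 0.7357 × 0.3786 + 0.1179 × 0.6214 = 0.27853602 + 0.07326306 = 0.35179908
  P(H|E) = 0.27853602 / 0.35179908 = 0.7917

Update 2:
  P(E) = 0.7357 × 0.7917 + 0.1179 × 0.2083 = 0.58245369 + 0.02455857 = 0.60701226
  P(H|E) = 0.58245369 / 0.60701226 = 0.9595

Final posterior: 0.9595


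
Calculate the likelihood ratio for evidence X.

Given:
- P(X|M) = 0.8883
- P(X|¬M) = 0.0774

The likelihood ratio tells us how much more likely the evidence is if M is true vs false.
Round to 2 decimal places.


Likelihood Ratio (LR) = P(X|M) / P(X|¬M)

LR = 0.8883 / 0.0774
   = 11.48

The evidence is 11.48 times more likely if M is true than if M is false.
Because LR exceeds 1, X is evidence for M.


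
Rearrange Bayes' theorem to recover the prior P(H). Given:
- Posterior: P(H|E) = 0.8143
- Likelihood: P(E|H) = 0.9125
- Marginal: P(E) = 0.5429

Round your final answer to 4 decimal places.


From Bayes' theorem: P(H|E) = P(E|H) × P(H) / P(E)

Rearranging for P(H):
P(H) = P(H|E) × P(E) / P(E|H)
     = 0.8143 × 0.5429 / 0.9125
     = 0.44208347 / 0.9125
     = 0.4845


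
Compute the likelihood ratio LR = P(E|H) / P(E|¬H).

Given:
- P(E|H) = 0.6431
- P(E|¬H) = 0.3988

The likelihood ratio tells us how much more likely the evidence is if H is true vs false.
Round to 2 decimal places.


Likelihood Ratio (LR) = P(E|H) / P(E|¬H)

LR = 0.6431 / 0.3988
   = 1.61

The evidence is 1.61 times more likely if H is true than if H is false.
LR > 1, so observing E raises the odds in favor of H.


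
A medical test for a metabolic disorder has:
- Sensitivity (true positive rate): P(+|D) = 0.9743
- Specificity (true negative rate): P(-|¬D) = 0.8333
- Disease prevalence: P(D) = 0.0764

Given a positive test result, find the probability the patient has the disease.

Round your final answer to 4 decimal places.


Let D = has disease, + = positive test

Given:
- P(D) = 0.0764 (prevalence)
- P(+|D) = 0.9743 (sensitivity)
- P(-|¬D) = 0.8333 (specificity)
- P(+|¬D) = 0.1667 (false positive rate = 1 - specificity)

Step 1: Find P(+)
P(+) = P(+|D)P(D) + P(+|¬D)P(¬D)
     = 0.9743 × 0.0764 + 0.1667 × 0.9236
     = 0.07443652 + 0.15396412
     = 0.22840064

Step 2: Apply Bayes' theorem for P(D|+)
P(D|+) = P(+|D)P(D) / P(+)
       = 0.07443652 / 0.22840064
       = 0.3259


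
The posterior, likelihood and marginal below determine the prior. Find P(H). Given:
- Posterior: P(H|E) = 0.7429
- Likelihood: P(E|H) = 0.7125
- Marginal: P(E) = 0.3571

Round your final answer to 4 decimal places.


From Bayes' theorem: P(H|E) = P(E|H) × P(H) / P(E)

Rearranging for P(H):
P(H) = P(H|E) × P(E) / P(E|H)
     = 0.7429 × 0.3571 / 0.7125
     = 0.26528959 / 0.7125
     = 0.3723


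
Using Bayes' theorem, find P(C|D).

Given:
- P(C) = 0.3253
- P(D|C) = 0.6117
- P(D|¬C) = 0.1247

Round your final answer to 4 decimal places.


Bayes' theorem: P(C|D) = P(D|C) × P(C) / P(D)

Step 1: Calculate P(D) using law of total probability
P(D) = P(D|C)P(C) + P(D|¬C)P(¬C)
     = 0.6117 × 0.3253 + 0.1247 × 0.6747
     = 0.19898601 + 0.08413509
     = 0.28312110

Step 2: Apply Bayes' theorem
P(C|D) = P(D|C) × P(C) / P(D)
       = 0.19898601 / 0.28312110
       = 0.7028


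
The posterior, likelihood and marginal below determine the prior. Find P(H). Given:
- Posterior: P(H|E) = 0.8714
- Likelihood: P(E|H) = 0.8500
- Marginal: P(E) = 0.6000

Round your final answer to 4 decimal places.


From Bayes' theorem: P(H|E) = P(E|H) × P(H) / P(E)

Rearranging for P(H):
P(H) = P(H|E) × P(E) / P(E|H)
     = 0.8714 × 0.6000 / 0.8500
     = 0.52284000 / 0.8500
     = 0.6151


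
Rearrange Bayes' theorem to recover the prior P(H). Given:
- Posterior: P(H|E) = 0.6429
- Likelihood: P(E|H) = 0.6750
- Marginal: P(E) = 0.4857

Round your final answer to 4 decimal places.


From Bayes' theorem: P(H|E) = P(E|H) × P(H) / P(E)

Rearranging for P(H):
P(H) = P(H|E) × P(E) / P(E|H)
     = 0.6429 × 0.4857 / 0.6750
     = 0.31225653 / 0.6750
     = 0.4626


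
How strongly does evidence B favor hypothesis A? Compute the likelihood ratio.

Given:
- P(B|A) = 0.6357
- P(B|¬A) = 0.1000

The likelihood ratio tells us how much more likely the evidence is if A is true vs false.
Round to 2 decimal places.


Likelihood Ratio (LR) = P(B|A) / P(B|¬A)

LR = 0.6357 / 0.1000
   = 6.36

The evidence is 6.36 times more likely if A is true than if A is false.
LR > 1, so observing B raises the odds in favor of A.


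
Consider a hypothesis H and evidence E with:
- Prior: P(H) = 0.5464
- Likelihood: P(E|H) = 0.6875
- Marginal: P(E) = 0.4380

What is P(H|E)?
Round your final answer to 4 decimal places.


Using Bayes' theorem:

P(H|E) = P(E|H) × P(H) / P(E)
       = 0.6875 × 0.5464 / 0.4380
       = 0.37565000 / 0.4380
       = 0.8576

The evidence strengthens our belief in H.
Prior: 0.5464 → Posterior: 0.8576


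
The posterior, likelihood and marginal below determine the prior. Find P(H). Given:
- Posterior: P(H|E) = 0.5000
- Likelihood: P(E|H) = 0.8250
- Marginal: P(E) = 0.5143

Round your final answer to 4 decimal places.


From Bayes' theorem: P(H|E) = P(E|H) × P(H) / P(E)

Rearranging for P(H):
P(H) = P(H|E) × P(E) / P(E|H)
     = 0.5000 × 0.5143 / 0.8250
     = 0.25715000 / 0.8250
     = 0.3117


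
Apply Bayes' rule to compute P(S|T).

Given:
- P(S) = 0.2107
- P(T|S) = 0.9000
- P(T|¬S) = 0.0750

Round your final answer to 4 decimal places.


Bayes' theorem: P(S|T) = P(T|S) × P(S) / P(T)

Step 1: Calculate P(T) using law of total probability
P(T) = P(T|S)P(S) + P(T|¬S)P(¬S)
     = 0.9000 × 0.2107 + 0.0750 × 0.7893
     = 0.18963000 + 0.05919750
     = 0.24882750

Step 2: Apply Bayes' theorem
P(S|T) = P(T|S) × P(S) / P(T)
       = 0.18963000 / 0.24882750
       = 0.7621


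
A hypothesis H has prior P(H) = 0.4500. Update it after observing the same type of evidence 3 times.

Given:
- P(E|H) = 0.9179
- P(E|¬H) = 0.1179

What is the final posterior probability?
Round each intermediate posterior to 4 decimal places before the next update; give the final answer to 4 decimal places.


Sequential Bayesian updating:

Initial prior: P(H) = 0.4500

Update 1:
  P(E) = 0.9179 × 0.4500 + 0.1179 × 0.5500 = 0.41305500 + 0.06484500 = 0.47790000
  P(H|E) = 0.41305500 / 0.47790000 = 0.8643

Update 2:
  P(E) = 0.9179 × 0.8643 + 0.1179 × 0.1357 = 0.79334097 + 0.01599903 = 0.80934000
  P(H|E) = 0.79334097 / 0.80934000 = 0.9802

Update 3:
  P(E) = 0.9179 × 0.9802 + 0.1179 × 0.0198 = 0.89972558 + 0.00233442 = 0.90206000
  P(H|E) = 0.89972558 / 0.90206000 = 0.9974

Final posterior: 0.9974


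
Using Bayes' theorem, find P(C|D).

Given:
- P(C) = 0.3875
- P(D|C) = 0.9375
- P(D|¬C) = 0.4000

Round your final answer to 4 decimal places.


Bayes' theorem: P(C|D) = P(D|C) × P(C) / P(D)

Step 1: Calculate P(D) using law of total probability
P(D) = P(D|C)P(C) + P(D|¬C)P(¬C)
     = 0.9375 × 0.3875 + 0.4000 × 0.6125
     = 0.36328125 + 0.24500000
     = 0.60828125

Step 2: Apply Bayes' theorem
P(C|D) = P(D|C) × P(C) / P(D)
       = 0.36328125 / 0.60828125
       = 0.5972


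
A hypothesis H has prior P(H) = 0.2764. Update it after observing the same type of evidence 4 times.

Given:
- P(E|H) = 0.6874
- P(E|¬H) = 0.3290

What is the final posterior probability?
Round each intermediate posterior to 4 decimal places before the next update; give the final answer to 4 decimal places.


Sequential Bayesian updating:

Initial prior: P(H) = 0.2764

Update 1:
  P(E) = 0.6874 × 0.2764 + 0.3290 × 0.7236 = 0.18999736 + 0.23806440 = 0.42806176
  P(H|E) = 0.18999736 / 0.42806176 = 0.4439

Update 2:
  P(E) = 0.6874 × 0.4439 + 0.3290 × 0.5561 = 0.30513686 + 0.18295690 = 0.48809376
  P(H|E) = 0.30513686 / 0.48809376 = 0.6252

Update 3:
  P(E) = 0.6874 × 0.6252 + 0.3290 × 0.3748 = 0.42976248 + 0.12330920 = 0.55307168
  P(H|E) = 0.42976248 / 0.55307168 = 0.7770

Update 4:
  P(E) = 0.6874 × 0.7770 + 0.3290 × 0.2230 = 0.53410980 + 0.07336700 = 0.60747680
  P(H|E) = 0.53410980 / 0.60747680 = 0.8792

Final posterior: 0.8792


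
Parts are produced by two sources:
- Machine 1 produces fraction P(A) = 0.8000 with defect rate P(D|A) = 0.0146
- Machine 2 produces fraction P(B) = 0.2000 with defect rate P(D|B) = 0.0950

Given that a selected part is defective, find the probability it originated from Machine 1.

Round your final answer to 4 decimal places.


Let A = from Machine 1, D = defective

Given:
- P(A) = 0.8000, P(B) = 0.2000
- P(D|A) = 0.0146, P(D|B) = 0.0950

Step 1: Find P(D)
P(D) = P(D|A)P(A) + P(D|B)P(B)
     = 0.0146 × 0.8000 + 0.0950 × 0.2000
     = 0.01168000 + 0.01900000
     = 0.03068000

Step 2: Apply Bayes' theorem
P(A|D) = P(D|A)P(A) / P(D)
       = 0.01168000 / 0.03068000
       = 0.3807


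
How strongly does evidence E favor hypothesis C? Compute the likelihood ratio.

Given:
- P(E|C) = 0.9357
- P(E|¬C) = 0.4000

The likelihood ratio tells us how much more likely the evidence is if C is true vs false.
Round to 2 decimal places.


Likelihood Ratio (LR) = P(E|C) / P(E|¬C)

LR = 0.9357 / 0.4000
   = 2.34

The evidence is 2.34 times more likely if C is true than if C is false.
Because LR exceeds 1, E is evidence for C.


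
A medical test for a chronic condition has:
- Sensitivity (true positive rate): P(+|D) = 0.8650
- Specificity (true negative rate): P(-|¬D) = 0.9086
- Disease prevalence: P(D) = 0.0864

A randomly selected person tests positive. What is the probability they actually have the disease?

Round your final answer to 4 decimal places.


Let D = has disease, + = positive test

Given:
- P(D) = 0.0864 (prevalence)
- P(+|D) = 0.8650 (sensitivity)
- P(-|¬D) = 0.9086 (specificity)
- P(+|¬D) = 0.0914 (false positive rate = 1 - specificity)

Step 1: Find P(+)
P(+) = P(+|D)P(D) + P(+|¬D)P(¬D)
     = 0.8650 × 0.0864 + 0.0914 × 0.9136
     = 0.07473600 + 0.08350304
     = 0.15823904

Step 2: Apply Bayes' theorem for P(D|+)
P(D|+) = P(+|D)P(D) / P(+)
       = 0.07473600 / 0.15823904
       = 0.4723


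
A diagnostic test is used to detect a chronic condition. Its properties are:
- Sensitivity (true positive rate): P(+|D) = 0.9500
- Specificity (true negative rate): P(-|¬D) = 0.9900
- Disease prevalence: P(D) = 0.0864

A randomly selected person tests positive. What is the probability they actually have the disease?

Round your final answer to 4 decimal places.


Let D = has disease, + = positive test

Given:
- P(D) = 0.0864 (prevalence)
- P(+|D) = 0.9500 (sensitivity)
- P(-|¬D) = 0.9900 (specificity)
- P(+|¬D) = 0.0100 (false positive rate = 1 - specificity)

Step 1: Find P(+)
P(+) = P(+|D)P(D) + P(+|¬D)P(¬D)
     = 0.9500 × 0.0864 + 0.0100 × 0.9136
     = 0.08208000 + 0.00913600
     = 0.09121600

Step 2: Apply Bayes' theorem for P(D|+)
P(D|+) = P(+|D)P(D) / P(+)
       = 0.08208000 / 0.09121600
       = 0.8998


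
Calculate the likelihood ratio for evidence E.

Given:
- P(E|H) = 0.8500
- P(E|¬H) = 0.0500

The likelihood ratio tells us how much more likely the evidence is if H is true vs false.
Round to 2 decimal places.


Likelihood Ratio (LR) = P(E|H) / P(E|¬H)

LR = 0.8500 / 0.0500
   = 17.00

The evidence is 17.00 times more likely if H is true than if H is false.
Because LR exceeds 1, E is evidence for H.


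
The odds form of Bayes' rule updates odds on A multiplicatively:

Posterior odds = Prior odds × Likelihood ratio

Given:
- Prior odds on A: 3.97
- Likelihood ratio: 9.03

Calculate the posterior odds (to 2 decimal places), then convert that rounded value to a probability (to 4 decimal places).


Step 1: Calculate posterior odds
Posterior odds = Prior odds × LR
               = 3.97 × 9.03
               = 35.85

Step 2: Convert to probability
P(A|E) = Posterior odds / (1 + Posterior odds)
       = 35.85 / (1 + 35.85)
       = 35.85 / 36.85
       = 0.9729

The evidence increased P(A) from 0.7988 to 0.9729.


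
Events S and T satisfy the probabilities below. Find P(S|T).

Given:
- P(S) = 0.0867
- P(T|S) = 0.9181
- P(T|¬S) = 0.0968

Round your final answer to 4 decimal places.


Bayes' theorem: P(S|T) = P(T|S) × P(S) / P(T)

Step 1: Calculate P(T) using law of total probability
P(T) = P(T|S)P(S) + P(T|¬S)P(¬S)
     = 0.9181 × 0.0867 + 0.0968 × 0.9133
     = 0.07959927 + 0.08840744
     = 0.16800671

Step 2: Apply Bayes' theorem
P(S|T) = P(T|S) × P(S) / P(T)
       = 0.07959927 / 0.16800671
       = 0.4738


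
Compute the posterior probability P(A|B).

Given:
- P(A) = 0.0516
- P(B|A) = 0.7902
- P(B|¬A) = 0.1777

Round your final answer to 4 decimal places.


Bayes' theorem: P(A|B) = P(B|A) × P(A) / P(B)

Step 1: Calculate P(B) using law of total probability
P(B) = P(B|A)P(A) + P(B|¬A)P(¬A)
     = 0.7902 × 0.0516 + 0.1777 × 0.9484
     = 0.04077432 + 0.16853068
     = 0.20930500

Step 2: Apply Bayes' theorem
P(A|B) = P(B|A) × P(A) / P(B)
       = 0.04077432 / 0.20930500
       = 0.1948


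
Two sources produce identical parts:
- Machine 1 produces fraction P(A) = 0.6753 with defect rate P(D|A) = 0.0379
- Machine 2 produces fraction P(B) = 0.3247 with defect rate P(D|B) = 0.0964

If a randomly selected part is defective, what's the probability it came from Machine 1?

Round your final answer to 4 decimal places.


Let A = from Machine 1, D = defective

Given:
- P(A) = 0.6753, P(B) = 0.3247
- P(D|A) = 0.0379, P(D|B) = 0.0964

Step 1: Find P(D)
P(D) = P(D|A)P(A) + P(D|B)P(B)
     = 0.0379 × 0.6753 + 0.0964 × 0.3247
     = 0.02559387 + 0.03130108
     = 0.05689495

Step 2: Apply Bayes' theorem
P(A|D) = P(D|A)P(A) / P(D)
       = 0.02559387 / 0.05689495
       = 0.4498


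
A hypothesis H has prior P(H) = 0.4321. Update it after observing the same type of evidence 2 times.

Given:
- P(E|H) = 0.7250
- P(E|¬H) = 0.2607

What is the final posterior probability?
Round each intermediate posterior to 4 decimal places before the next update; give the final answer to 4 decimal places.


Sequential Bayesian updating:

Initial prior: P(H) = 0.4321

Update 1:
  P(E) = 0.7250 × 0.4321 + 0.2607 × 0.5679 = 0.31327250 + 0.14805153 = 0.46132403
  P(H|E) = 0.31327250 / 0.46132403 = 0.6791

Update 2:
  P(E) = 0.7250 × 0.6791 + 0.2607 × 0.3209 = 0.49234750 + 0.08365863 = 0.57600613
  P(H|E) = 0.49234750 / 0.57600613 = 0.8548

Final posterior: 0.8548


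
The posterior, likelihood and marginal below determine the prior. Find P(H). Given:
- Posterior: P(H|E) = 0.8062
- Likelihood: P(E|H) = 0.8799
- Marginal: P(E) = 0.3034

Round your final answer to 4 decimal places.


From Bayes' theorem: P(H|E) = P(E|H) × P(H) / P(E)

Rearranging for P(H):
P(H) = P(H|E) × P(E) / P(E|H)
     = 0.8062 × 0.3034 / 0.8799
     = 0.24460108 / 0.8799
     = 0.2780


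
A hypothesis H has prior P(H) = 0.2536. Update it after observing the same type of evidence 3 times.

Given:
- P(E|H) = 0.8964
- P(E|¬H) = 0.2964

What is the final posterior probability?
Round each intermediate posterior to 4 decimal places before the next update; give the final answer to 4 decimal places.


Sequential Bayesian updating:

Initial prior: P(H) = 0.2536

Update 1:
  P(E) = 0.8964 × 0.2536 + 0.2964 × 0.7464 = 0.22732704 + 0.22123296 = 0.44856000
  P(H|E) = 0.22732704 / 0.44856000 = 0.5068

Update 2:
  P(E) = 0.8964 × 0.5068 + 0.2964 × 0.4932 = 0.45429552 + 0.14618448 = 0.60048000
  P(H|E) = 0.45429552 / 0.60048000 = 0.7566

Update 3:
  P(E) = 0.8964 × 0.7566 + 0.2964 × 0.2434 = 0.67821624 + 0.07214376 = 0.75036000
  P(H|E) = 0.67821624 / 0.75036000 = 0.9039

Final posterior: 0.9039


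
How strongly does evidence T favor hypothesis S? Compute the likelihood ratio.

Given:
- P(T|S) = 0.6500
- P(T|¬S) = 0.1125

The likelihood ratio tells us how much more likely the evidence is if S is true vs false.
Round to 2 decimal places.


Likelihood Ratio (LR) = P(T|S) / P(T|¬S)

LR = 0.6500 / 0.1125
   = 5.78

The evidence is 5.78 times more likely if S is true than if S is false.
Because LR exceeds 1, T is evidence for S.


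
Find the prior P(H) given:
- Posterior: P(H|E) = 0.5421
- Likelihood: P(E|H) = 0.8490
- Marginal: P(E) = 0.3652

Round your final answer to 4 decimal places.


From Bayes' theorem: P(H|E) = P(E|H) × P(H) / P(E)

Rearranging for P(H):
P(H) = P(H|E) × P(E) / P(E|H)
     = 0.5421 × 0.3652 / 0.8490
     = 0.19797492 / 0.8490
     = 0.2332


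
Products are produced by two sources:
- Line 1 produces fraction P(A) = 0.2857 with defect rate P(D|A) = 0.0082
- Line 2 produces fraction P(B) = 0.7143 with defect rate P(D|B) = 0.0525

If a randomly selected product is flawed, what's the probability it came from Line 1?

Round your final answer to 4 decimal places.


Let A = from Line 1, D = flawed

Given:
- P(A) = 0.2857, P(B) = 0.7143
- P(D|A) = 0.0082, P(D|B) = 0.0525

Step 1: Find P(D)
P(D) = P(D|A)P(A) + P(D|B)P(B)
     = 0.0082 × 0.2857 + 0.0525 × 0.7143
     = 0.00234274 + 0.03750075
     = 0.03984349

Step 2: Apply Bayes' theorem
P(A|D) = P(D|A)P(A) / P(D)
       = 0.00234274 / 0.03984349
       = 0.0588


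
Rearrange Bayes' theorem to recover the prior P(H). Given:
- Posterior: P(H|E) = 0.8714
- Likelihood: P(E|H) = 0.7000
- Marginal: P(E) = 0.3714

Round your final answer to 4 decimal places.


From Bayes' theorem: P(H|E) = P(E|H) × P(H) / P(E)

Rearranging for P(H):
P(H) = P(H|E) × P(E) / P(E|H)
     = 0.8714 × 0.3714 / 0.7000
     = 0.32363796 / 0.7000
     = 0.4623


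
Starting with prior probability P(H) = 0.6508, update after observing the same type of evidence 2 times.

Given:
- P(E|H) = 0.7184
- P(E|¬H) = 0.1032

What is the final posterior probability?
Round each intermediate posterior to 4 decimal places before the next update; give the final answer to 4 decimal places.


Sequential Bayesian updating:

Initial prior: P(H) = 0.6508

Update 1:
  P(E) = 0.7184 × 0.6508 + 0.1032 × 0.3492 = 0.46753472 + 0.03603744 = 0.50357216
  P(H|E) = 0.46753472 / 0.50357216 = 0.9284

Update 2:
  P(E) = 0.7184 × 0.9284 + 0.1032 × 0.0716 = 0.66696256 + 0.00738912 = 0.67435168
  P(H|E) = 0.66696256 / 0.67435168 = 0.9890

Final posterior: 0.9890


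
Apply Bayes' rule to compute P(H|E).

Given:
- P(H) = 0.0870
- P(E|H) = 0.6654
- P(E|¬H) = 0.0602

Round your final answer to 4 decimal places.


Bayes' theorem: P(H|E) = P(E|H) × P(H) / P(E)

Step 1: Calculate P(E) using law of total probability
P(E) = P(E|H)P(H) + P(E|¬H)P(¬H)
     = 0.6654 × 0.0870 + 0.0602 × 0.9130
     = 0.05788980 + 0.05496260
     = 0.11285240

Step 2: Apply Bayes' theorem
P(H|E) = P(E|H) × P(H) / P(E)
       = 0.05788980 / 0.11285240
       = 0.5130


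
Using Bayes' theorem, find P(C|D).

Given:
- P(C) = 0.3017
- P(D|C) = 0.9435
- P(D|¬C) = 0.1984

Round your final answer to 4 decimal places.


Bayes' theorem: P(C|D) = P(D|C) × P(C) / P(D)

Step 1: Calculate P(D) using law of total probability
P(D) = P(D|C)P(C) + P(D|¬C)P(¬C)
     = 0.9435 × 0.3017 + 0.1984 × 0.6983
     = 0.28465395 + 0.13854272
     = 0.42319667

Step 2: Apply Bayes' theorem
P(C|D) = P(D|C) × P(C) / P(D)
       = 0.28465395 / 0.42319667
       = 0.6726


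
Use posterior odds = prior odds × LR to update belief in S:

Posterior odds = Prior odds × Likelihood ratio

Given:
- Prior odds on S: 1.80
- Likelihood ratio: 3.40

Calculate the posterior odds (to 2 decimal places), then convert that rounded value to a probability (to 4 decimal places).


Step 1: Calculate posterior odds
Posterior odds = Prior odds × LR
               = 1.80 × 3.40
               = 6.12

Step 2: Convert to probability
P(S|E) = Posterior odds / (1 + Posterior odds)
       = 6.12 / (1 + 6.12)
       = 6.12 / 7.12
       = 0.8596

The evidence increased P(S) from 0.6429 to 0.8596.


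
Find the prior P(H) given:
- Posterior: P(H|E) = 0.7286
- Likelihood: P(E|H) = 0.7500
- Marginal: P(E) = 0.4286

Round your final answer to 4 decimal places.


From Bayes' theorem: P(H|E) = P(E|H) × P(H) / P(E)

Rearranging for P(H):
P(H) = P(H|E) × P(E) / P(E|H)
     = 0.7286 × 0.4286 / 0.7500
     = 0.31227796 / 0.7500
     = 0.4164


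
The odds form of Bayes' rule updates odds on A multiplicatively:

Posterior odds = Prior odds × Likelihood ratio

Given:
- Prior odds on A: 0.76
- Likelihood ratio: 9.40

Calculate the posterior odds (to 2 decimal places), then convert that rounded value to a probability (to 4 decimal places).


Step 1: Calculate posterior odds
Posterior odds = Prior odds × LR
               = 0.76 × 9.40
               = 7.14

Step 2: Convert to probability
P(A|E) = Posterior odds / (1 + Posterior odds)
       = 7.14 / (1 + 7.14)
       = 7.14 / 8.14
       = 0.8771

The evidence increased P(A) from 0.4318 to 0.8771.
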